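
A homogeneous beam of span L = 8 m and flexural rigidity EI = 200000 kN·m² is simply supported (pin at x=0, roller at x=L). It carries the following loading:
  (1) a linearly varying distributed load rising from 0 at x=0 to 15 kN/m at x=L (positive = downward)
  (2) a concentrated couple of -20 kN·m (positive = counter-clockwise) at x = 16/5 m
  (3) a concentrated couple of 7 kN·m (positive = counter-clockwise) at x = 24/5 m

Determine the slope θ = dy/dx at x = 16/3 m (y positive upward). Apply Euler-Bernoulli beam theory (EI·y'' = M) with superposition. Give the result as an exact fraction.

θ(16/3) = 40873/101250000 rad

Load 1 — triangular load w₀=15 kN/m (0→w₀ over full span):
  θ_1 = -w₀(7L⁴-30L²x²+15x⁴)/(360LEI) = -15·(7·8⁴-30·8²·(16/3)²+15·(16/3)⁴)/(360·8·200000) = 91/253125 rad
Load 2 — applied couple M₀=-20 kN·m at a=16/5 m (b=L-a=24/5):
  θ_2 = (M₀x²/(2L)-M₀(x-a)+C₁)/EI  [x>a] with C₁=M₀(3b²-L²)/(6L)=-32/15 = ((-20)·(16/3)²/(2·8)-(-20)·((16/3)-(16/5))+(-32/15))/200000 = 7/281250 rad
Load 3 — applied couple M₀=7 kN·m at a=24/5 m (b=L-a=16/5):
  θ_3 = (M₀x²/(2L)-M₀(x-a)+C₁)/EI  [x>a] with C₁=M₀(3b²-L²)/(6L)=-364/75 = (7·(16/3)²/(2·8)-7·((16/3)-(24/5))+(-364/75))/200000 = 217/11250000 rad
Superposition: θ = Σ θ_i = 40873/101250000 rad ≈ 0.000404 rad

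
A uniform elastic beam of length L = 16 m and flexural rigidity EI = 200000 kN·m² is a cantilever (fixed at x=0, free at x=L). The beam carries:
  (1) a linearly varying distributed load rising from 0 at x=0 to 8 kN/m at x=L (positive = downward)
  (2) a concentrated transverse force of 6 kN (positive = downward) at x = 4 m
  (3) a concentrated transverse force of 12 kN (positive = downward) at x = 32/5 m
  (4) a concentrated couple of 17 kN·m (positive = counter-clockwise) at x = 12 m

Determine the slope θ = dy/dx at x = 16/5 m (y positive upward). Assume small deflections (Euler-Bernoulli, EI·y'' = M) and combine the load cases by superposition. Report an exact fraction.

Load 1 — triangular load w₀=8 kN/m (0→w₀ over full span):
  θ_1 = (w₀Lx²/4-w₀L²x/3-w₀x⁴/(24L))/EI = (8·16·(16/5)²/4-8·16²·(16/5)/3-8·(16/5)⁴/(24·16))/200000 = -54464/5859375 rad
Load 2 — point force P=6 kN at a=4 m (b=L-a=12):
  θ_2 = -Px(2a-x)/(2EI)  [x≤a] = -6·(16/5)·(2·4-(16/5))/(2·200000) = -18/78125 rad
Load 3 — point force P=12 kN at a=32/5 m (b=L-a=48/5):
  θ_3 = -Px(2a-x)/(2EI)  [x≤a] = -12·(16/5)·(2·(32/5)-(16/5))/(2·200000) = -72/78125 rad
Load 4 — applied couple M₀=17 kN·m at a=12 m (b=L-a=4):
  θ_4 = M₀x/EI  [x≤a] = 17·(16/5)/200000 = 17/62500 rad
Superposition: θ = Σ θ_i = -238481/23437500 rad ≈ -0.010175 rad

θ(16/5) = -238481/23437500 rad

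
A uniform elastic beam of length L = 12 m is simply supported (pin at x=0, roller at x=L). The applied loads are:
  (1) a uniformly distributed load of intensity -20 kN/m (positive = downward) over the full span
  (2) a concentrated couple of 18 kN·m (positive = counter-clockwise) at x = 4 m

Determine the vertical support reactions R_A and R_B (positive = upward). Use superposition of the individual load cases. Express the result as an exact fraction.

R_A = -237/2 kN, R_B = -243/2 kN

Load 1 — uniform load w=-20 kN/m over full span:
  R_A = wL/2 = (-20)·12/2 = -120 kN
  R_B = wL/2 = (-20)·12/2 = -120 kN
Load 2 — applied couple M₀=18 kN·m at a=4 m (b=L-a=8):
  R_A = M₀/L = 18/12 = 3/2 kN
  R_B = -M₀/L = -18/12 = -3/2 kN
Superposition: R_A = -237/2 kN, R_B = -243/2 kN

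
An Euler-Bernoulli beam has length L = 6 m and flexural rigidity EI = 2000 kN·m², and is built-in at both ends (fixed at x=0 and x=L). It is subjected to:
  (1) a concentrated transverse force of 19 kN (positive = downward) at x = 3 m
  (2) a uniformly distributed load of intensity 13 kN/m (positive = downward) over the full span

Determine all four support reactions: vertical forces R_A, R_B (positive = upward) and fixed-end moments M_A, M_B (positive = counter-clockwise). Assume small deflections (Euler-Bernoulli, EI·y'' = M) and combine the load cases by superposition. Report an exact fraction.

Load 1 — point force P=19 kN at a=3 m (b=L-a=3):
  R_A = Pb²(3a+b)/L³ = 19·3²·(3·3+3)/6³ = 19/2 kN
  M_A = Pab²/L² = 19·3·3²/6² = 57/4 kN·m
  R_B = Pa²(a+3b)/L³ = 19·3²·(3+3·3)/6³ = 19/2 kN
  M_B = -Pa²b/L² = -19·3²·3/6² = -57/4 kN·m
Load 2 — uniform load w=13 kN/m over full span:
  R_A = wL/2 = 13·6/2 = 39 kN
  M_A = wL²/12 = 13·6²/12 = 39 kN·m
  R_B = wL/2 = 13·6/2 = 39 kN
  M_B = -wL²/12 = -13·6²/12 = -39 kN·m
Superposition: R_A = 97/2 kN, M_A = 213/4 kN·m, R_B = 97/2 kN, M_B = -213/4 kN·m

R_A = 97/2 kN, M_A = 213/4 kN·m, R_B = 97/2 kN, M_B = -213/4 kN·m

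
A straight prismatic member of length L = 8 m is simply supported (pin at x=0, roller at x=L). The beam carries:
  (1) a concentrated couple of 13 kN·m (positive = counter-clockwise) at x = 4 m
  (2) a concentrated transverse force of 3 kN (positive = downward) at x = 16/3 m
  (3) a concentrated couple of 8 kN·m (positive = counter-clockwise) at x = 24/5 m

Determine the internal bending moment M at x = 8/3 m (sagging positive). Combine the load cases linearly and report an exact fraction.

Load 1 — applied couple M₀=13 kN·m at a=4 m (b=L-a=4):
  M_1 = M₀x/L  [x≤a] = 13·(8/3)/8 = 13/3 kN·m
Load 2 — point force P=3 kN at a=16/3 m (b=L-a=8/3):
  M_2 = Pbx/L  [x≤a] = 3·(8/3)·(8/3)/8 = 8/3 kN·m
Load 3 — applied couple M₀=8 kN·m at a=24/5 m (b=L-a=16/5):
  M_3 = M₀x/L  [x≤a] = 8·(8/3)/8 = 8/3 kN·m
Superposition: M = Σ M_i = 29/3 kN·m ≈ 9.666667 kN·m

M(8/3) = 29/3 kN·m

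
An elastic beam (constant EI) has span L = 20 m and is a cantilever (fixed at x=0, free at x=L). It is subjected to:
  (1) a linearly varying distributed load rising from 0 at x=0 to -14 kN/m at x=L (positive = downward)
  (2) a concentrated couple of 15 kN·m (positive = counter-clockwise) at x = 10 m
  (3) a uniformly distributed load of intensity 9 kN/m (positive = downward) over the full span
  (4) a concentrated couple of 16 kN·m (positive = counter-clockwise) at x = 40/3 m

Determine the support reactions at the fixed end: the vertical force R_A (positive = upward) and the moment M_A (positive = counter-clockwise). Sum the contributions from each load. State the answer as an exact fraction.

Load 1 — triangular load w₀=-14 kN/m (0→w₀ over full span):
  R_A = w₀L/2 = (-14)·20/2 = -140 kN
  M_A = w₀L²/3 = (-14)·20²/3 = -5600/3 kN·m
Load 2 — applied couple M₀=15 kN·m at a=10 m (b=L-a=10):
  R_A = 0 kN
  M_A = -M₀ = -15 kN·m
Load 3 — uniform load w=9 kN/m over full span:
  R_A = wL = 9·20 = 180 kN
  M_A = wL²/2 = 9·20²/2 = 1800 kN·m
Load 4 — applied couple M₀=16 kN·m at a=40/3 m (b=L-a=20/3):
  R_A = 0 kN
  M_A = -M₀ = -16 kN·m
Superposition: R_A = 40 kN, M_A = -293/3 kN·m

R_A = 40 kN, M_A = -293/3 kN·m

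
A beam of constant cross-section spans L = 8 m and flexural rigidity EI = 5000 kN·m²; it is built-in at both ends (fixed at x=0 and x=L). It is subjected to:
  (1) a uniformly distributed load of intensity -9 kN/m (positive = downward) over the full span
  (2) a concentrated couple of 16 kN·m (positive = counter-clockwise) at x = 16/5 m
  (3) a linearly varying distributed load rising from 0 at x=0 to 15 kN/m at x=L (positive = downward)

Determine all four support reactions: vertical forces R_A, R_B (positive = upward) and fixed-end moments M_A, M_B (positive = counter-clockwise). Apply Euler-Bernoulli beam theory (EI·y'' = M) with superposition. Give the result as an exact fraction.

Load 1 — uniform load w=-9 kN/m over full span:
  R_A = wL/2 = (-9)·8/2 = -36 kN
  M_A = wL²/12 = (-9)·8²/12 = -48 kN·m
  R_B = wL/2 = (-9)·8/2 = -36 kN
  M_B = -wL²/12 = -(-9)·8²/12 = 48 kN·m
Load 2 — applied couple M₀=16 kN·m at a=16/5 m (b=L-a=24/5):
  R_A = 6M₀ab/L³ = 6·16·(16/5)·(24/5)/8³ = 72/25 kN
  M_A = M₀b(2a-b)/L² = 16·(24/5)·(2·(16/5)-(24/5))/8² = 48/25 kN·m
  R_B = -6M₀ab/L³ = -6·16·(16/5)·(24/5)/8³ = -72/25 kN
  M_B = M₀a(2b-a)/L² = 16·(16/5)·(2·(24/5)-(16/5))/8² = 128/25 kN·m
Load 3 — triangular load w₀=15 kN/m (0→w₀ over full span):
  R_A = 3w₀L/20 = 3·15·8/20 = 18 kN
  M_A = w₀L²/30 = 15·8²/30 = 32 kN·m
  R_B = 7w₀L/20 = 7·15·8/20 = 42 kN
  M_B = -w₀L²/20 = -15·8²/20 = -48 kN·m
Superposition: R_A = -378/25 kN, M_A = -352/25 kN·m, R_B = 78/25 kN, M_B = 128/25 kN·m

R_A = -378/25 kN, M_A = -352/25 kN·m, R_B = 78/25 kN, M_B = 128/25 kN·m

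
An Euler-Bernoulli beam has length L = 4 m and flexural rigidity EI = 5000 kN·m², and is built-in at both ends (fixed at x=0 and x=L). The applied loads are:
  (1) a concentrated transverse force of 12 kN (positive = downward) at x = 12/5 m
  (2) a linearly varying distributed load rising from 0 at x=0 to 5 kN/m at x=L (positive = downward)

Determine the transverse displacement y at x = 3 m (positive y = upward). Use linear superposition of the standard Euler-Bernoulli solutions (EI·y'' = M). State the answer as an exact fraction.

y(3) = -2553/4000000 m

Load 1 — point force P=12 kN at a=12/5 m (b=L-a=8/5):
  y_1 = -Pa²(L-x)²(3bL-(3b+a)(L-x))/(6L³EI)  [x>a] = -12·(12/5)²·(4-3)²·(3·(8/5)·4-(3·(8/5)+(12/5))·(4-3))/(6·4³·5000) = -27/62500 m
Load 2 — triangular load w₀=5 kN/m (0→w₀ over full span):
  y_2 = -w₀x²(L-x)²(x+2L)/(120LEI) = -5·3²·(4-3)²·(3+2·4)/(120·4·5000) = -33/160000 m
Superposition: y = Σ y_i = -2553/4000000 m ≈ -0.000638 m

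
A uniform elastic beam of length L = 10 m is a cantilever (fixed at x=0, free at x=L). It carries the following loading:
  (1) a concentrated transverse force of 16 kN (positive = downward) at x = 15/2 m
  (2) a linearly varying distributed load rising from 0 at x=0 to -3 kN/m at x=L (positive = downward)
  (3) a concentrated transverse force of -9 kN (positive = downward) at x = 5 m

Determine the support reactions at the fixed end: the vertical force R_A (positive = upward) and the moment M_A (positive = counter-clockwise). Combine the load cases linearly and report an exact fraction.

R_A = -8 kN, M_A = -25 kN·m

Load 1 — point force P=16 kN at a=15/2 m (b=L-a=5/2):
  R_A = P = 16 kN
  M_A = Pa = 16·(15/2) = 120 kN·m
Load 2 — triangular load w₀=-3 kN/m (0→w₀ over full span):
  R_A = w₀L/2 = (-3)·10/2 = -15 kN
  M_A = w₀L²/3 = (-3)·10²/3 = -100 kN·m
Load 3 — point force P=-9 kN at a=5 m (b=L-a=5):
  R_A = P = (-9) = -9 kN
  M_A = Pa = (-9)·5 = -45 kN·m
Superposition: R_A = -8 kN, M_A = -25 kN·m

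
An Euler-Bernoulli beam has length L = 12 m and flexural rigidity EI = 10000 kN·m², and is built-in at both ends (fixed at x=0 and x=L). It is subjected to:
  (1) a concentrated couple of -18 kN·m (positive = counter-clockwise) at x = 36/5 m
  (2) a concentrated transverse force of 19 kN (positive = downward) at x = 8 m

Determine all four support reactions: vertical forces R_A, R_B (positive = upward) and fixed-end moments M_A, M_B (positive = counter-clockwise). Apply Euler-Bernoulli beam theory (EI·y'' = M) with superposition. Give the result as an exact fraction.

R_A = 1867/675 kN, M_A = 2504/225 kN·m, R_B = 10958/675 kN, M_B = -8086/225 kN·m

Load 1 — applied couple M₀=-18 kN·m at a=36/5 m (b=L-a=24/5):
  R_A = 6M₀ab/L³ = 6·(-18)·(36/5)·(24/5)/12³ = -54/25 kN
  M_A = M₀b(2a-b)/L² = (-18)·(24/5)·(2·(36/5)-(24/5))/12² = -144/25 kN·m
  R_B = -6M₀ab/L³ = -6·(-18)·(36/5)·(24/5)/12³ = 54/25 kN
  M_B = M₀a(2b-a)/L² = (-18)·(36/5)·(2·(24/5)-(36/5))/12² = -54/25 kN·m
Load 2 — point force P=19 kN at a=8 m (b=L-a=4):
  R_A = Pb²(3a+b)/L³ = 19·4²·(3·8+4)/12³ = 133/27 kN
  M_A = Pab²/L² = 19·8·4²/12² = 152/9 kN·m
  R_B = Pa²(a+3b)/L³ = 19·8²·(8+3·4)/12³ = 380/27 kN
  M_B = -Pa²b/L² = -19·8²·4/12² = -304/9 kN·m
Superposition: R_A = 1867/675 kN, M_A = 2504/225 kN·m, R_B = 10958/675 kN, M_B = -8086/225 kN·m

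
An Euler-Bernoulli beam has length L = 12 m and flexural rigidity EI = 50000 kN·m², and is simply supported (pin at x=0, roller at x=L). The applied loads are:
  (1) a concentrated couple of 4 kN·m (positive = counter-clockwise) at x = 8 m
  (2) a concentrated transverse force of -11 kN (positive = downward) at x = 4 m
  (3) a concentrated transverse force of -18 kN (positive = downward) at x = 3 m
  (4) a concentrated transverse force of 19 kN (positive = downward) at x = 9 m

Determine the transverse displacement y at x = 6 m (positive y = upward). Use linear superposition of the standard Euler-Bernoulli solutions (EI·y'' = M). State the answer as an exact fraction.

y(6) = 3511/600000 m

Load 1 — applied couple M₀=4 kN·m at a=8 m (b=L-a=4):
  y_1 = (M₀x³/(6L)+C₁x)/EI  [x≤a] with C₁=M₀(3b²-L²)/(6L)=-16/3 = (4·6³/(6·12)+(-16/3)·6)/50000 = -1/2500 m
Load 2 — point force P=-11 kN at a=4 m (b=L-a=8):
  y_2 = -Pa(L-x)(2Lx-a²-x²)/(6LEI)  [x>a] = -(-11)·4·(12-6)·(2·12·6-4²-6²)/(6·12·50000) = 253/37500 m
Load 3 — point force P=-18 kN at a=3 m (b=L-a=9):
  y_3 = -Pa(L-x)(2Lx-a²-x²)/(6LEI)  [x>a] = -(-18)·3·(12-6)·(2·12·6-3²-6²)/(6·12·50000) = 891/100000 m
Load 4 — point force P=19 kN at a=9 m (b=L-a=3):
  y_4 = -Pbx(L²-b²-x²)/(6LEI)  [x≤a] = -19·3·6·(12²-3²-6²)/(6·12·50000) = -1881/200000 m
Superposition: y = Σ y_i = 3511/600000 m ≈ 0.005852 m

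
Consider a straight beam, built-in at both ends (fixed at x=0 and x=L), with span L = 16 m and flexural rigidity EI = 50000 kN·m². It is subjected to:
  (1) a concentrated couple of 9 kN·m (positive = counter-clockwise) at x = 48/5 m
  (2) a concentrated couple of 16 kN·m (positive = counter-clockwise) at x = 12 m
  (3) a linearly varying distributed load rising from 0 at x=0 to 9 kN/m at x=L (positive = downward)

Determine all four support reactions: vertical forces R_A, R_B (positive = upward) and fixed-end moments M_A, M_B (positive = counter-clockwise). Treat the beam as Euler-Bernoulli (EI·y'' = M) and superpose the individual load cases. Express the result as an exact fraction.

Load 1 — applied couple M₀=9 kN·m at a=48/5 m (b=L-a=32/5):
  R_A = 6M₀ab/L³ = 6·9·(48/5)·(32/5)/16³ = 81/100 kN
  M_A = M₀b(2a-b)/L² = 9·(32/5)·(2·(48/5)-(32/5))/16² = 72/25 kN·m
  R_B = -6M₀ab/L³ = -6·9·(48/5)·(32/5)/16³ = -81/100 kN
  M_B = M₀a(2b-a)/L² = 9·(48/5)·(2·(32/5)-(48/5))/16² = 27/25 kN·m
Load 2 — applied couple M₀=16 kN·m at a=12 m (b=L-a=4):
  R_A = 6M₀ab/L³ = 6·16·12·4/16³ = 9/8 kN
  M_A = M₀b(2a-b)/L² = 16·4·(2·12-4)/16² = 5 kN·m
  R_B = -6M₀ab/L³ = -6·16·12·4/16³ = -9/8 kN
  M_B = M₀a(2b-a)/L² = 16·12·(2·4-12)/16² = -3 kN·m
Load 3 — triangular load w₀=9 kN/m (0→w₀ over full span):
  R_A = 3w₀L/20 = 3·9·16/20 = 108/5 kN
  M_A = w₀L²/30 = 9·16²/30 = 384/5 kN·m
  R_B = 7w₀L/20 = 7·9·16/20 = 252/5 kN
  M_B = -w₀L²/20 = -9·16²/20 = -576/5 kN·m
Superposition: R_A = 4707/200 kN, M_A = 2117/25 kN·m, R_B = 9693/200 kN, M_B = -2928/25 kN·m

R_A = 4707/200 kN, M_A = 2117/25 kN·m, R_B = 9693/200 kN, M_B = -2928/25 kN·m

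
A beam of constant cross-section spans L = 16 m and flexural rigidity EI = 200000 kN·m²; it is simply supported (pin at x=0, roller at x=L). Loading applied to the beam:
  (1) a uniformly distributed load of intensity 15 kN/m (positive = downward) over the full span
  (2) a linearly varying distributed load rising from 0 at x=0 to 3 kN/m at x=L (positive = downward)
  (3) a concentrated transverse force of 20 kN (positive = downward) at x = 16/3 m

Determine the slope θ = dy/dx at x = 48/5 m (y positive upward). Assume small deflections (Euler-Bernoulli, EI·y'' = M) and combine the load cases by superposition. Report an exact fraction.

Load 1 — uniform load w=15 kN/m over full span:
  θ_1 = -w(L³-6Lx²+4x³)/(24EI) = -15·(16³-6·16·(48/5)²+4·(48/5)³)/(24·200000) = 296/78125 rad
Load 2 — triangular load w₀=3 kN/m (0→w₀ over full span):
  θ_2 = -w₀(7L⁴-30L²x²+15x⁴)/(360LEI) = -3·(7·16⁴-30·16²·(48/5)²+15·(48/5)⁴)/(360·16·200000) = 1856/5859375 rad
Load 3 — point force P=20 kN at a=16/3 m (b=L-a=32/3):
  θ_3 = -Pa(2L²-6Lx+3x²+a²)/(6LEI)  [x>a] = -20·(16/3)·(2·16²-6·16·(48/5)+3·(48/5)²+(16/3)²)/(6·16·200000) = 736/1265625 rad
Superposition: θ = Σ θ_i = 741512/158203125 rad ≈ 0.004687 rad

θ(48/5) = 741512/158203125 rad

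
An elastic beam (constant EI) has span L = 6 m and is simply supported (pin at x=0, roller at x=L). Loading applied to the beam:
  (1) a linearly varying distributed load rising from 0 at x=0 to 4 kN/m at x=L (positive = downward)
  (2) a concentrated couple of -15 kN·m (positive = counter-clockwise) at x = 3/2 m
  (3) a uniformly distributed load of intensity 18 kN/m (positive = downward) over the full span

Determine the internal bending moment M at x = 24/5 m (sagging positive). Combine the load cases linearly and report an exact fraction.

Load 1 — triangular load w₀=4 kN/m (0→w₀ over full span):
  M_1 = w₀Lx/6 - w₀x³/(6L) = 4·6·(24/5)/6 - 4·(24/5)³/(6·6) = 864/125 kN·m
Load 2 — applied couple M₀=-15 kN·m at a=3/2 m (b=L-a=9/2):
  M_2 = M₀x/L - M₀  [x>a] = (-15)·(24/5)/6 - (-15) = 3 kN·m
Load 3 — uniform load w=18 kN/m over full span:
  M_3 = wx(L-x)/2 = 18·(24/5)·(6-(24/5))/2 = 1296/25 kN·m
Superposition: M = Σ M_i = 7719/125 kN·m ≈ 61.752000 kN·m

M(24/5) = 7719/125 kN·m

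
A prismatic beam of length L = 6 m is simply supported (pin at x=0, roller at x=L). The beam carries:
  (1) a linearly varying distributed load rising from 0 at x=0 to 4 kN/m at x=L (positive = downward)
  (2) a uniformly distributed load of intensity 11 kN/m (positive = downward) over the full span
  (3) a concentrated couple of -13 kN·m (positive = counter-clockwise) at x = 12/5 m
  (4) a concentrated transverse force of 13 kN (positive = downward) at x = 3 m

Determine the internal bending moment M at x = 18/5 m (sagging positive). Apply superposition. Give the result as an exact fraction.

M(18/5) = 9692/125 kN·m

Load 1 — triangular load w₀=4 kN/m (0→w₀ over full span):
  M_1 = w₀Lx/6 - w₀x³/(6L) = 4·6·(18/5)/6 - 4·(18/5)³/(6·6) = 1152/125 kN·m
Load 2 — uniform load w=11 kN/m over full span:
  M_2 = wx(L-x)/2 = 11·(18/5)·(6-(18/5))/2 = 1188/25 kN·m
Load 3 — applied couple M₀=-13 kN·m at a=12/5 m (b=L-a=18/5):
  M_3 = M₀x/L - M₀  [x>a] = (-13)·(18/5)/6 - (-13) = 26/5 kN·m
Load 4 — point force P=13 kN at a=3 m (b=L-a=3):
  M_4 = Pa(L-x)/L  [x>a] = 13·3·(6-(18/5))/6 = 78/5 kN·m
Superposition: M = Σ M_i = 9692/125 kN·m ≈ 77.536000 kN·m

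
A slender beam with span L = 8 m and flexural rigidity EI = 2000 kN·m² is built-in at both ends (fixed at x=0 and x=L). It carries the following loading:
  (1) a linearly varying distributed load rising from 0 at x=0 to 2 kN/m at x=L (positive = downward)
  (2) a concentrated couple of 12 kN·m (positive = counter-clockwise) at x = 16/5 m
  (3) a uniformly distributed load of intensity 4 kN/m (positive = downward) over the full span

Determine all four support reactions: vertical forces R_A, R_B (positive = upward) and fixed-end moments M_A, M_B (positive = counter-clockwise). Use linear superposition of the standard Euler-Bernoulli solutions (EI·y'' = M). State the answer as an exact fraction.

R_A = 514/25 kN, M_A = 676/25 kN·m, R_B = 486/25 kN, M_B = -1792/75 kN·m

Load 1 — triangular load w₀=2 kN/m (0→w₀ over full span):
  R_A = 3w₀L/20 = 3·2·8/20 = 12/5 kN
  M_A = w₀L²/30 = 2·8²/30 = 64/15 kN·m
  R_B = 7w₀L/20 = 7·2·8/20 = 28/5 kN
  M_B = -w₀L²/20 = -2·8²/20 = -32/5 kN·m
Load 2 — applied couple M₀=12 kN·m at a=16/5 m (b=L-a=24/5):
  R_A = 6M₀ab/L³ = 6·12·(16/5)·(24/5)/8³ = 54/25 kN
  M_A = M₀b(2a-b)/L² = 12·(24/5)·(2·(16/5)-(24/5))/8² = 36/25 kN·m
  R_B = -6M₀ab/L³ = -6·12·(16/5)·(24/5)/8³ = -54/25 kN
  M_B = M₀a(2b-a)/L² = 12·(16/5)·(2·(24/5)-(16/5))/8² = 96/25 kN·m
Load 3 — uniform load w=4 kN/m over full span:
  R_A = wL/2 = 4·8/2 = 16 kN
  M_A = wL²/12 = 4·8²/12 = 64/3 kN·m
  R_B = wL/2 = 4·8/2 = 16 kN
  M_B = -wL²/12 = -4·8²/12 = -64/3 kN·m
Superposition: R_A = 514/25 kN, M_A = 676/25 kN·m, R_B = 486/25 kN, M_B = -1792/75 kN·m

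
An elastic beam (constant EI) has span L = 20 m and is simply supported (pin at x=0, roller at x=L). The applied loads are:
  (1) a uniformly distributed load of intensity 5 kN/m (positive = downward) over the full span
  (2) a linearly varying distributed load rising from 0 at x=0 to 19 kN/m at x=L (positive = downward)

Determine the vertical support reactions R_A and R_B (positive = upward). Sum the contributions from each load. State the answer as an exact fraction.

Load 1 — uniform load w=5 kN/m over full span:
  R_A = wL/2 = 5·20/2 = 50 kN
  R_B = wL/2 = 5·20/2 = 50 kN
Load 2 — triangular load w₀=19 kN/m (0→w₀ over full span):
  R_A = w₀L/6 = 19·20/6 = 190/3 kN
  R_B = w₀L/3 = 19·20/3 = 380/3 kN
Superposition: R_A = 340/3 kN, R_B = 530/3 kN

R_A = 340/3 kN, R_B = 530/3 kN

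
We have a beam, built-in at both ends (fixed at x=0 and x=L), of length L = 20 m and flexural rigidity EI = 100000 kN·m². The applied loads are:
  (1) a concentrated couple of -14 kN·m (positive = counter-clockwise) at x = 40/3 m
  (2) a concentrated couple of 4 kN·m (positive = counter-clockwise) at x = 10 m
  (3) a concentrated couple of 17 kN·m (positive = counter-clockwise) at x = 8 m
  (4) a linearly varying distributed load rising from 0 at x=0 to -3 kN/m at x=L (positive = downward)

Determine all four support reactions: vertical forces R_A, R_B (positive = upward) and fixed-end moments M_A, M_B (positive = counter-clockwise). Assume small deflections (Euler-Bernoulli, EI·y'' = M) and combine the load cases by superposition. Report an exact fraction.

R_A = -6307/750 kN, M_A = -3122/75 kN·m, R_B = -16193/750 kN, M_B = 1661/25 kN·m

Load 1 — applied couple M₀=-14 kN·m at a=40/3 m (b=L-a=20/3):
  R_A = 6M₀ab/L³ = 6·(-14)·(40/3)·(20/3)/20³ = -14/15 kN
  M_A = M₀b(2a-b)/L² = (-14)·(20/3)·(2·(40/3)-(20/3))/20² = -14/3 kN·m
  R_B = -6M₀ab/L³ = -6·(-14)·(40/3)·(20/3)/20³ = 14/15 kN
  M_B = M₀a(2b-a)/L² = (-14)·(40/3)·(2·(20/3)-(40/3))/20² = 0 kN·m
Load 2 — applied couple M₀=4 kN·m at a=10 m (b=L-a=10):
  R_A = 6M₀ab/L³ = 6·4·10·10/20³ = 3/10 kN
  M_A = M₀b(2a-b)/L² = 4·10·(2·10-10)/20² = 1 kN·m
  R_B = -6M₀ab/L³ = -6·4·10·10/20³ = -3/10 kN
  M_B = M₀a(2b-a)/L² = 4·10·(2·10-10)/20² = 1 kN·m
Load 3 — applied couple M₀=17 kN·m at a=8 m (b=L-a=12):
  R_A = 6M₀ab/L³ = 6·17·8·12/20³ = 153/125 kN
  M_A = M₀b(2a-b)/L² = 17·12·(2·8-12)/20² = 51/25 kN·m
  R_B = -6M₀ab/L³ = -6·17·8·12/20³ = -153/125 kN
  M_B = M₀a(2b-a)/L² = 17·8·(2·12-8)/20² = 136/25 kN·m
Load 4 — triangular load w₀=-3 kN/m (0→w₀ over full span):
  R_A = 3w₀L/20 = 3·(-3)·20/20 = -9 kN
  M_A = w₀L²/30 = (-3)·20²/30 = -40 kN·m
  R_B = 7w₀L/20 = 7·(-3)·20/20 = -21 kN
  M_B = -w₀L²/20 = -(-3)·20²/20 = 60 kN·m
Superposition: R_A = -6307/750 kN, M_A = -3122/75 kN·m, R_B = -16193/750 kN, M_B = 1661/25 kN·m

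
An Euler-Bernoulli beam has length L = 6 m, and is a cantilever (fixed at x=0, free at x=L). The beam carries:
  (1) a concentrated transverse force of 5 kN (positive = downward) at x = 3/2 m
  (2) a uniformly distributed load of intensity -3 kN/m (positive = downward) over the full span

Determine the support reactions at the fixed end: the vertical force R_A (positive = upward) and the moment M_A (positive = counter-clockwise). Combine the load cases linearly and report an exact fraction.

R_A = -13 kN, M_A = -93/2 kN·m

Load 1 — point force P=5 kN at a=3/2 m (b=L-a=9/2):
  R_A = P = 5 kN
  M_A = Pa = 5·(3/2) = 15/2 kN·m
Load 2 — uniform load w=-3 kN/m over full span:
  R_A = wL = (-3)·6 = -18 kN
  M_A = wL²/2 = (-3)·6²/2 = -54 kN·m
Superposition: R_A = -13 kN, M_A = -93/2 kN·m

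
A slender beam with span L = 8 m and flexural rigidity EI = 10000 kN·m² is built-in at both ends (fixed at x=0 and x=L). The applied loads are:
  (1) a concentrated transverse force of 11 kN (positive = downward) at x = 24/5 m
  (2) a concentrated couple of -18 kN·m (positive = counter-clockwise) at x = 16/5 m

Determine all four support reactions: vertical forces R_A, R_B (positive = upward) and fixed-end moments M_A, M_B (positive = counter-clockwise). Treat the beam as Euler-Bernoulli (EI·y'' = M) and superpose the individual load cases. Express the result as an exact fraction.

R_A = 79/125 kN, M_A = 786/125 kN·m, R_B = 1296/125 kN, M_B = -2304/125 kN·m

Load 1 — point force P=11 kN at a=24/5 m (b=L-a=16/5):
  R_A = Pb²(3a+b)/L³ = 11·(16/5)²·(3·(24/5)+(16/5))/8³ = 484/125 kN
  M_A = Pab²/L² = 11·(24/5)·(16/5)²/8² = 1056/125 kN·m
  R_B = Pa²(a+3b)/L³ = 11·(24/5)²·((24/5)+3·(16/5))/8³ = 891/125 kN
  M_B = -Pa²b/L² = -11·(24/5)²·(16/5)/8² = -1584/125 kN·m
Load 2 — applied couple M₀=-18 kN·m at a=16/5 m (b=L-a=24/5):
  R_A = 6M₀ab/L³ = 6·(-18)·(16/5)·(24/5)/8³ = -81/25 kN
  M_A = M₀b(2a-b)/L² = (-18)·(24/5)·(2·(16/5)-(24/5))/8² = -54/25 kN·m
  R_B = -6M₀ab/L³ = -6·(-18)·(16/5)·(24/5)/8³ = 81/25 kN
  M_B = M₀a(2b-a)/L² = (-18)·(16/5)·(2·(24/5)-(16/5))/8² = -144/25 kN·m
Superposition: R_A = 79/125 kN, M_A = 786/125 kN·m, R_B = 1296/125 kN, M_B = -2304/125 kN·m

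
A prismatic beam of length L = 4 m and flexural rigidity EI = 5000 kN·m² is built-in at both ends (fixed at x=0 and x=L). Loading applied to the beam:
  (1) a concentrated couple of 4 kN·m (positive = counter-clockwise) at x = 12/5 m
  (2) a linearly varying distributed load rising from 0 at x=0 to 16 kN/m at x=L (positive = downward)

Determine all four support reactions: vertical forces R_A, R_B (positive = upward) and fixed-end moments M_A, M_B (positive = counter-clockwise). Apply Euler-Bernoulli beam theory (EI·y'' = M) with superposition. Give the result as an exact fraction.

R_A = 276/25 kN, M_A = 736/75 kN·m, R_B = 524/25 kN, M_B = -308/25 kN·m

Load 1 — applied couple M₀=4 kN·m at a=12/5 m (b=L-a=8/5):
  R_A = 6M₀ab/L³ = 6·4·(12/5)·(8/5)/4³ = 36/25 kN
  M_A = M₀b(2a-b)/L² = 4·(8/5)·(2·(12/5)-(8/5))/4² = 32/25 kN·m
  R_B = -6M₀ab/L³ = -6·4·(12/5)·(8/5)/4³ = -36/25 kN
  M_B = M₀a(2b-a)/L² = 4·(12/5)·(2·(8/5)-(12/5))/4² = 12/25 kN·m
Load 2 — triangular load w₀=16 kN/m (0→w₀ over full span):
  R_A = 3w₀L/20 = 3·16·4/20 = 48/5 kN
  M_A = w₀L²/30 = 16·4²/30 = 128/15 kN·m
  R_B = 7w₀L/20 = 7·16·4/20 = 112/5 kN
  M_B = -w₀L²/20 = -16·4²/20 = -64/5 kN·m
Superposition: R_A = 276/25 kN, M_A = 736/75 kN·m, R_B = 524/25 kN, M_B = -308/25 kN·m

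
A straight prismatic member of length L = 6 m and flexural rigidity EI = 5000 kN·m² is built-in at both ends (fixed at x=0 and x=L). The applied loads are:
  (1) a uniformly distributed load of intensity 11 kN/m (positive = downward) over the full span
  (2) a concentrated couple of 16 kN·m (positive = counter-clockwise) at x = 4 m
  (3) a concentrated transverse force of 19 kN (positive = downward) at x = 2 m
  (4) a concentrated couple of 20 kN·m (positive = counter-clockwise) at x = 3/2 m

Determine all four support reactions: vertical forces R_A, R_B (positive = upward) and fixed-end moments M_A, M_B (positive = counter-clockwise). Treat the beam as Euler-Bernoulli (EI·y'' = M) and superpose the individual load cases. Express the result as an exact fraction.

Load 1 — uniform load w=11 kN/m over full span:
  R_A = wL/2 = 11·6/2 = 33 kN
  M_A = wL²/12 = 11·6²/12 = 33 kN·m
  R_B = wL/2 = 11·6/2 = 33 kN
  M_B = -wL²/12 = -11·6²/12 = -33 kN·m
Load 2 — applied couple M₀=16 kN·m at a=4 m (b=L-a=2):
  R_A = 6M₀ab/L³ = 6·16·4·2/6³ = 32/9 kN
  M_A = M₀b(2a-b)/L² = 16·2·(2·4-2)/6² = 16/3 kN·m
  R_B = -6M₀ab/L³ = -6·16·4·2/6³ = -32/9 kN
  M_B = M₀a(2b-a)/L² = 16·4·(2·2-4)/6² = 0 kN·m
Load 3 — point force P=19 kN at a=2 m (b=L-a=4):
  R_A = Pb²(3a+b)/L³ = 19·4²·(3·2+4)/6³ = 380/27 kN
  M_A = Pab²/L² = 19·2·4²/6² = 152/9 kN·m
  R_B = Pa²(a+3b)/L³ = 19·2²·(2+3·4)/6³ = 133/27 kN
  M_B = -Pa²b/L² = -19·2²·4/6² = -76/9 kN·m
Load 4 — applied couple M₀=20 kN·m at a=3/2 m (b=L-a=9/2):
  R_A = 6M₀ab/L³ = 6·20·(3/2)·(9/2)/6³ = 15/4 kN
  M_A = M₀b(2a-b)/L² = 20·(9/2)·(2·(3/2)-(9/2))/6² = -15/4 kN·m
  R_B = -6M₀ab/L³ = -6·20·(3/2)·(9/2)/6³ = -15/4 kN
  M_B = M₀a(2b-a)/L² = 20·(3/2)·(2·(9/2)-(3/2))/6² = 25/4 kN·m
Superposition: R_A = 5873/108 kN, M_A = 1853/36 kN·m, R_B = 3307/108 kN, M_B = -1267/36 kN·m

R_A = 5873/108 kN, M_A = 1853/36 kN·m, R_B = 3307/108 kN, M_B = -1267/36 kN·m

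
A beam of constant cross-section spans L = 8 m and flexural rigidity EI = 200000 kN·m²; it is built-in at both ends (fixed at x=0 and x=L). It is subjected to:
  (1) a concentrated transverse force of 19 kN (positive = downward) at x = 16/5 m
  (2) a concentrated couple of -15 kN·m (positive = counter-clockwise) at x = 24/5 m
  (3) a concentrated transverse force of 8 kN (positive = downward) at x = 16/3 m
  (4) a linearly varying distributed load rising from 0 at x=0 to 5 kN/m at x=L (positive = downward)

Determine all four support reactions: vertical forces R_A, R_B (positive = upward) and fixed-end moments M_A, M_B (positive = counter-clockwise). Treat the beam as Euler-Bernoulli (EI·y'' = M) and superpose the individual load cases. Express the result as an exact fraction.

Load 1 — point force P=19 kN at a=16/5 m (b=L-a=24/5):
  R_A = Pb²(3a+b)/L³ = 19·(24/5)²·(3·(16/5)+(24/5))/8³ = 1539/125 kN
  M_A = Pab²/L² = 19·(16/5)·(24/5)²/8² = 2736/125 kN·m
  R_B = Pa²(a+3b)/L³ = 19·(16/5)²·((16/5)+3·(24/5))/8³ = 836/125 kN
  M_B = -Pa²b/L² = -19·(16/5)²·(24/5)/8² = -1824/125 kN·m
Load 2 — applied couple M₀=-15 kN·m at a=24/5 m (b=L-a=16/5):
  R_A = 6M₀ab/L³ = 6·(-15)·(24/5)·(16/5)/8³ = -27/10 kN
  M_A = M₀b(2a-b)/L² = (-15)·(16/5)·(2·(24/5)-(16/5))/8² = -24/5 kN·m
  R_B = -6M₀ab/L³ = -6·(-15)·(24/5)·(16/5)/8³ = 27/10 kN
  M_B = M₀a(2b-a)/L² = (-15)·(24/5)·(2·(16/5)-(24/5))/8² = -9/5 kN·m
Load 3 — point force P=8 kN at a=16/3 m (b=L-a=8/3):
  R_A = Pb²(3a+b)/L³ = 8·(8/3)²·(3·(16/3)+(8/3))/8³ = 56/27 kN
  M_A = Pab²/L² = 8·(16/3)·(8/3)²/8² = 128/27 kN·m
  R_B = Pa²(a+3b)/L³ = 8·(16/3)²·((16/3)+3·(8/3))/8³ = 160/27 kN
  M_B = -Pa²b/L² = -8·(16/3)²·(8/3)/8² = -256/27 kN·m
Load 4 — triangular load w₀=5 kN/m (0→w₀ over full span):
  R_A = 3w₀L/20 = 3·5·8/20 = 6 kN
  M_A = w₀L²/30 = 5·8²/30 = 32/3 kN·m
  R_B = 7w₀L/20 = 7·5·8/20 = 14 kN
  M_B = -w₀L²/20 = -5·8²/20 = -16 kN·m
Superposition: R_A = 119381/6750 kN, M_A = 109672/3375 kN·m, R_B = 197869/6750 kN, M_B = -141323/3375 kN·m

R_A = 119381/6750 kN, M_A = 109672/3375 kN·m, R_B = 197869/6750 kN, M_B = -141323/3375 kN·m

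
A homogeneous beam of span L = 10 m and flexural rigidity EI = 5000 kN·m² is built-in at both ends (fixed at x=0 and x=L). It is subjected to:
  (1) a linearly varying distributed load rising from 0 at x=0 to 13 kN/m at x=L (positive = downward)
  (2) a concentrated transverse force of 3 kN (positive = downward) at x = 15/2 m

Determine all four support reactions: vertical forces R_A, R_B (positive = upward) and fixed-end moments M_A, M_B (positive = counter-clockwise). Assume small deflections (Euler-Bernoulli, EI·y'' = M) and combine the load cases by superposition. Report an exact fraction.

Load 1 — triangular load w₀=13 kN/m (0→w₀ over full span):
  R_A = 3w₀L/20 = 3·13·10/20 = 39/2 kN
  M_A = w₀L²/30 = 13·10²/30 = 130/3 kN·m
  R_B = 7w₀L/20 = 7·13·10/20 = 91/2 kN
  M_B = -w₀L²/20 = -13·10²/20 = -65 kN·m
Load 2 — point force P=3 kN at a=15/2 m (b=L-a=5/2):
  R_A = Pb²(3a+b)/L³ = 3·(5/2)²·(3·(15/2)+(5/2))/10³ = 15/32 kN
  M_A = Pab²/L² = 3·(15/2)·(5/2)²/10² = 45/32 kN·m
  R_B = Pa²(a+3b)/L³ = 3·(15/2)²·((15/2)+3·(5/2))/10³ = 81/32 kN
  M_B = -Pa²b/L² = -3·(15/2)²·(5/2)/10² = -135/32 kN·m
Superposition: R_A = 639/32 kN, M_A = 4295/96 kN·m, R_B = 1537/32 kN, M_B = -2215/32 kN·m

R_A = 639/32 kN, M_A = 4295/96 kN·m, R_B = 1537/32 kN, M_B = -2215/32 kN·m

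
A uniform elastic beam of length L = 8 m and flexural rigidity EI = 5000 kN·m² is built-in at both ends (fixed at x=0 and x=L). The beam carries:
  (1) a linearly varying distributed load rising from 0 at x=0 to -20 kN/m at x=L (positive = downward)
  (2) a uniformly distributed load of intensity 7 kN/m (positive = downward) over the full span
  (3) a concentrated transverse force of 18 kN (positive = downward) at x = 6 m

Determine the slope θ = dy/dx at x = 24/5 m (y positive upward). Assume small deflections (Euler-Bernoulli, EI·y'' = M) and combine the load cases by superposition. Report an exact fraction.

Load 1 — triangular load w₀=-20 kN/m (0→w₀ over full span):
  θ_1 = -w₀(2x(L-x)(L-2x)(x+2L)+x²(L-x)²)/(120LEI) = -(-20)·(2·(24/5)·(8-(24/5))·(8-2·(24/5))·((24/5)+2·8)+(24/5)²·(8-(24/5))²)/(120·8·5000) = -256/78125 rad
Load 2 — uniform load w=7 kN/m over full span:
  θ_2 = -wx(L-x)(L-2x)/(12EI) = -7·(24/5)·(8-(24/5))·(8-2·(24/5))/(12·5000) = 224/78125 rad
Load 3 — point force P=18 kN at a=6 m (b=L-a=2):
  θ_3 = -Pb²x(2aL-(3a+b)x)/(2L³EI)  [x≤a] = -18·2²·(24/5)·(2·6·8-(3·6+2)·(24/5))/(2·8³·5000) = 0 rad
Superposition: θ = Σ θ_i = -32/78125 rad ≈ -0.000410 rad

θ(24/5) = -32/78125 rad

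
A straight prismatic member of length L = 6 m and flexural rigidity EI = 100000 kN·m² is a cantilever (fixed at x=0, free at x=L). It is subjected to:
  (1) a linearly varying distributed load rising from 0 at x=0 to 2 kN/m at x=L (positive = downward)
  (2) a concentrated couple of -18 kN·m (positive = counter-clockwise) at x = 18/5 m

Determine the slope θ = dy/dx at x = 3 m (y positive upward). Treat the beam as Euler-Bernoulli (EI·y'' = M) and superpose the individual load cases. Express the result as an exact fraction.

θ(3) = -801/800000 rad

Load 1 — triangular load w₀=2 kN/m (0→w₀ over full span):
  θ_1 = (w₀Lx²/4-w₀L²x/3-w₀x⁴/(24L))/EI = (2·6·3²/4-2·6²·3/3-2·3⁴/(24·6))/100000 = -369/800000 rad
Load 2 — applied couple M₀=-18 kN·m at a=18/5 m (b=L-a=12/5):
  θ_2 = M₀x/EI  [x≤a] = (-18)·3/100000 = -27/50000 rad
Superposition: θ = Σ θ_i = -801/800000 rad ≈ -0.001001 rad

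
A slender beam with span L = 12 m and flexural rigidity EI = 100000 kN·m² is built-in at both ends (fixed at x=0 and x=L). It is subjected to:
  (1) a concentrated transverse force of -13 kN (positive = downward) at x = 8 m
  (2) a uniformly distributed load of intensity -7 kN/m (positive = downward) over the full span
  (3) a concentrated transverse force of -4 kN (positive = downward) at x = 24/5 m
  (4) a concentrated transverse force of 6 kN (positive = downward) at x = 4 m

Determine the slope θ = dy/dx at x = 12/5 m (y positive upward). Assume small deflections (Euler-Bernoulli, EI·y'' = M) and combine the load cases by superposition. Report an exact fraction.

θ(12/5) = 130217/117187500 rad

Load 1 — point force P=-13 kN at a=8 m (b=L-a=4):
  θ_1 = -Pb²x(2aL-(3a+b)x)/(2L³EI)  [x≤a] = -(-13)·4²·(12/5)·(2·8·12-(3·8+4)·(12/5))/(2·12³·100000) = 169/937500 rad
Load 2 — uniform load w=-7 kN/m over full span:
  θ_2 = -wx(L-x)(L-2x)/(12EI) = -(-7)·(12/5)·(12-(12/5))·(12-2·(12/5))/(12·100000) = 378/390625 rad
Load 3 — point force P=-4 kN at a=24/5 m (b=L-a=36/5):
  θ_3 = -Pb²x(2aL-(3a+b)x)/(2L³EI)  [x≤a] = -(-4)·(36/5)²·(12/5)·(2·(24/5)·12-(3·(24/5)+(36/5))·(12/5))/(2·12³·100000) = 891/9765625 rad
Load 4 — point force P=6 kN at a=4 m (b=L-a=8):
  θ_4 = -Pb²x(2aL-(3a+b)x)/(2L³EI)  [x≤a] = -6·8²·(12/5)·(2·4·12-(3·4+8)·(12/5))/(2·12³·100000) = -2/15625 rad
Superposition: θ = Σ θ_i = 130217/117187500 rad ≈ 0.001111 rad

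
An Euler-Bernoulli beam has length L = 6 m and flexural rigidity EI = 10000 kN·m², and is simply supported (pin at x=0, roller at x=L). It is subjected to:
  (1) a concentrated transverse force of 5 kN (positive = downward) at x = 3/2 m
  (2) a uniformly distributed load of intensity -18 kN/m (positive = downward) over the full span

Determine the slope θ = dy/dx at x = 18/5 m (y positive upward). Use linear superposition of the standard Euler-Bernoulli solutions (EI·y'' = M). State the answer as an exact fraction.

Load 1 — point force P=5 kN at a=3/2 m (b=L-a=9/2):
  θ_1 = -Pa(2L²-6Lx+3x²+a²)/(6LEI)  [x>a] = -5·(3/2)·(2·6²-6·6·(18/5)+3·(18/5)²+(3/2)²)/(6·6·10000) = 549/1600000 rad
Load 2 — uniform load w=-18 kN/m over full span:
  θ_2 = -w(L³-6Lx²+4x³)/(24EI) = -(-18)·(6³-6·6·(18/5)²+4·(18/5)³)/(24·10000) = -2997/625000 rad
Superposition: θ = Σ θ_i = -178083/40000000 rad ≈ -0.004452 rad

θ(18/5) = -178083/40000000 rad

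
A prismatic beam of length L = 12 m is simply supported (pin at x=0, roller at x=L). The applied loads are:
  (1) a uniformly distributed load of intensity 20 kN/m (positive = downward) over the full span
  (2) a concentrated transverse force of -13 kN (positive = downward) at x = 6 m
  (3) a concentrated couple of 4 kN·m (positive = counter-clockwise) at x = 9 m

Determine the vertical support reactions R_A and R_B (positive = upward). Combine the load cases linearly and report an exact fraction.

Load 1 — uniform load w=20 kN/m over full span:
  R_A = wL/2 = 20·12/2 = 120 kN
  R_B = wL/2 = 20·12/2 = 120 kN
Load 2 — point force P=-13 kN at a=6 m (b=L-a=6):
  R_A = Pb/L = (-13)·6/12 = -13/2 kN
  R_B = Pa/L = (-13)·6/12 = -13/2 kN
Load 3 — applied couple M₀=4 kN·m at a=9 m (b=L-a=3):
  R_A = M₀/L = 4/12 = 1/3 kN
  R_B = -M₀/L = -4/12 = -1/3 kN
Superposition: R_A = 683/6 kN, R_B = 679/6 kN

R_A = 683/6 kN, R_B = 679/6 kN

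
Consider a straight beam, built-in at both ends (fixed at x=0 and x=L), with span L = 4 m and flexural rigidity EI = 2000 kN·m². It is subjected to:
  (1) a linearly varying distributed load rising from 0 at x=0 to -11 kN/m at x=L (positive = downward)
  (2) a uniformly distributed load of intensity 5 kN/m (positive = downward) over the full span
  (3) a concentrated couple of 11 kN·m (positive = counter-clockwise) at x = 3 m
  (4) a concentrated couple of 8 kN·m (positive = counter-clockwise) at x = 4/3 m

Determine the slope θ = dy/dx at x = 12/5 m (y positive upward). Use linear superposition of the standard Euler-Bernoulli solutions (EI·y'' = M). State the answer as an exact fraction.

Load 1 — triangular load w₀=-11 kN/m (0→w₀ over full span):
  θ_1 = -w₀(2x(L-x)(L-2x)(x+2L)+x²(L-x)²)/(120LEI) = -(-11)·(2·(12/5)·(4-(12/5))·(4-2·(12/5))·((12/5)+2·4)+(12/5)²·(4-(12/5))²)/(120·4·2000) = -44/78125 rad
Load 2 — uniform load w=5 kN/m over full span:
  θ_2 = -wx(L-x)(L-2x)/(12EI) = -5·(12/5)·(4-(12/5))·(4-2·(12/5))/(12·2000) = 2/3125 rad
Load 3 — applied couple M₀=11 kN·m at a=3 m (b=L-a=1):
  θ_3 = (R_Ax²/2 - M_Ax)/EI  [x≤a] with R_A=99/32, M_A=55/16 = ((99/32)·(12/5)²/2 - (55/16)·(12/5))/2000 = 33/100000 rad
Load 4 — applied couple M₀=8 kN·m at a=4/3 m (b=L-a=8/3):
  θ_4 = (R_Ax²/2 - M_Ax - M₀(x-a))/EI  [x>a] with R_A=8/3, M_A=0 = ((8/3)·(12/5)²/2 - 0·(12/5) - 8·((12/5)-(4/3)))/2000 = -4/9375 rad
Superposition: θ = Σ θ_i = -149/7500000 rad ≈ -0.000020 rad

θ(12/5) = -149/7500000 rad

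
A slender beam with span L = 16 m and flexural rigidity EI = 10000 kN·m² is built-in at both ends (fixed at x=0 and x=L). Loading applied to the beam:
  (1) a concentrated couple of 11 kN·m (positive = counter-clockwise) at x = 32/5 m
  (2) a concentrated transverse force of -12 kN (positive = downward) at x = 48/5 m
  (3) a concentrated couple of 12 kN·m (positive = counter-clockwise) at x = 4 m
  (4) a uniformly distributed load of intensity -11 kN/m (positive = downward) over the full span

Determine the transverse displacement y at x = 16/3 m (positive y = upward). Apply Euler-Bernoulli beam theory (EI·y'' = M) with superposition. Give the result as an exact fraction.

Load 1 — applied couple M₀=11 kN·m at a=32/5 m (b=L-a=48/5):
  y_1 = (R_Ax³/6 - M_Ax²/2)/EI  [x≤a] with R_A=99/100, M_A=33/25 = ((99/100)·(16/3)³/6 - (33/25)·(16/3)²/2)/10000 = 88/140625 m
Load 2 — point force P=-12 kN at a=48/5 m (b=L-a=32/5):
  y_2 = -Pb²x²(3aL-(3a+b)x)/(6L³EI)  [x≤a] = -(-12)·(32/5)²·(16/3)²·(3·(48/5)·16-(3·(48/5)+(32/5))·(16/3))/(6·16³·10000) = 32768/2109375 m
Load 3 — applied couple M₀=12 kN·m at a=4 m (b=L-a=12):
  y_3 = (R_Ax³/6 - M_Ax²/2 - M₀(x-a)²/2)/EI  [x>a] with R_A=27/32, M_A=-9/4 = ((27/32)·(16/3)³/6 - (-9/4)·(16/3)²/2 - 12·((16/3)-4)²/2)/10000 = 8/1875 m
Load 4 — uniform load w=-11 kN/m over full span:
  y_4 = -wx²(L-x)²/(24EI) = -(-11)·(16/3)²·(16-(16/3))²/(24·10000) = 22528/151875 m
Superposition: y = Σ y_i = 3203792/18984375 m ≈ 0.168759 m

y(16/3) = 3203792/18984375 m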